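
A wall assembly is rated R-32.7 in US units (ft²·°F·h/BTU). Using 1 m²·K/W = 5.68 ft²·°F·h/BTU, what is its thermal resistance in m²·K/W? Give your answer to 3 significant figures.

R_SI = 32.7/5.68 = 5.757

5.76 m²·K/W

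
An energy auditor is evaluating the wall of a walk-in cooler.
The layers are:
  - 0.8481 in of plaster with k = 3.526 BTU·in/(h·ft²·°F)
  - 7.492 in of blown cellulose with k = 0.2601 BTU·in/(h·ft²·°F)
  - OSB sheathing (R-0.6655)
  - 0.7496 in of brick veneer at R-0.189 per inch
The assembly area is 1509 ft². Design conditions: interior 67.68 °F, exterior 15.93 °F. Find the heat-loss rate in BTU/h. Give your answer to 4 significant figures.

0.8481/3.526 = 0.24053
7.492/0.2601 = 28.804
0.7496 × 0.189 = 0.14167
R_total = 0.24053 + 28.804 + 0.6655 + 0.14167 = 29.852 ft²·°F·h/BTU
Q = A·ΔT/R = 1509 × (67.68 − 15.93) / 29.852 = 2615.9 BTU/h

2616 BTU/h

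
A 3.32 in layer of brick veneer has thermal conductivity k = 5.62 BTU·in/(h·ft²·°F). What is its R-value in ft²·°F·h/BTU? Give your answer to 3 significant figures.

R = L/k = 3.32/5.62 = 0.5907 ft²·°F·h/BTU

0.591 ft²·°F·h/BTU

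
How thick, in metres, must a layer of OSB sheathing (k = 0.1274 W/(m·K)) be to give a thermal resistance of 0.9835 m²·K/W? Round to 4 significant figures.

L = R·k = 0.9835 × 0.1274 = 0.1253 m

0.1253 m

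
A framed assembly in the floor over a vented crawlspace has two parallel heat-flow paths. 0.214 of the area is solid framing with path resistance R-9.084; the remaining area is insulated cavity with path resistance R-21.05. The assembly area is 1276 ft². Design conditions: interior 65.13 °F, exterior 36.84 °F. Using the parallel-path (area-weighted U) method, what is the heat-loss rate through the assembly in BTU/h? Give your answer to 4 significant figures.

U_eff = 0.786/21.05 + 0.214/9.084 = 0.03734 + 0.023558 = 0.060898
R_eff = 1/U_eff = 16.421 ft²·°F·h/BTU
Q = 1276 × (65.13 − 36.84) / 16.421 = 2198.3 BTU/h

2198 BTU/h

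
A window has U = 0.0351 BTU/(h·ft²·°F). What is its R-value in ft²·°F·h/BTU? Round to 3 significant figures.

R = 1/U = 1/0.0351 = 28.49

28.5 ft²·°F·h/BTU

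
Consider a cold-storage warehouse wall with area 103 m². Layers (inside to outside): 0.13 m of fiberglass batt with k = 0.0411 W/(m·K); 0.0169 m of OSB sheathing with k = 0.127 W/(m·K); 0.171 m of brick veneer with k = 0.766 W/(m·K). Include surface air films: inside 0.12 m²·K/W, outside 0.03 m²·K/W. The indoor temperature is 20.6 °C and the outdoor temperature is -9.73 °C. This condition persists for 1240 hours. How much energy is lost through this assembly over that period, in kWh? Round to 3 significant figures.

0.13/0.0411 = 3.163
0.0169/0.127 = 0.1331
0.171/0.766 = 0.2232
R_total = 0.12 + 3.163 + 0.1331 + 0.2232 + 0.03 = 3.669 m²·K/W
Q = 103 × (20.6 − (-9.73)) / 3.669 = 851.4 W
E = 851.4 W × 1240 h / 1000 = 1056 kWh

1060 kWh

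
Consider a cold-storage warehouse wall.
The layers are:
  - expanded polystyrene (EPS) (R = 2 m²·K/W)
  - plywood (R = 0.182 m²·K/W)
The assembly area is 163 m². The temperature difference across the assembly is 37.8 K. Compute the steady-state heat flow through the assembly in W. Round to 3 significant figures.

2820 W

R_total = 2 + 0.182 = 2.182 m²·K/W
Q = A·ΔT/R = 163 × 37.8 / 2.182 = 2824 W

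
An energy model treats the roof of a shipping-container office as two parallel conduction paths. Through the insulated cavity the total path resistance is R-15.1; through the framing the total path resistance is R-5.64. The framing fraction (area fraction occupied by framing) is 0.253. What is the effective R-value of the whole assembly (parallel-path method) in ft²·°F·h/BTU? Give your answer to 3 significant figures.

10.6 ft²·°F·h/BTU

U_eff = 0.747/15.1 + 0.253/5.64 = 0.04947 + 0.04486 = 0.09433
R_eff = 1/U_eff = 10.6 ft²·°F·h/BTU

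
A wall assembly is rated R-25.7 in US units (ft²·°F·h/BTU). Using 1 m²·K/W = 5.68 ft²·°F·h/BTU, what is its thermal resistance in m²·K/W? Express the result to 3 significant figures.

R_SI = 25.7/5.68 = 4.525

4.52 m²·K/W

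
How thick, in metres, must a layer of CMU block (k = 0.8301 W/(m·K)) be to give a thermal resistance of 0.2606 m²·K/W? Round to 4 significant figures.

L = R·k = 0.2606 × 0.8301 = 0.21632 m

0.2163 m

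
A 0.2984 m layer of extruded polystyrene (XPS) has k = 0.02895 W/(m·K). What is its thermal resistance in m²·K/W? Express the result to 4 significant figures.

R = L/k = 0.2984/0.02895 = 10.307 m²·K/W

10.31 m²·K/W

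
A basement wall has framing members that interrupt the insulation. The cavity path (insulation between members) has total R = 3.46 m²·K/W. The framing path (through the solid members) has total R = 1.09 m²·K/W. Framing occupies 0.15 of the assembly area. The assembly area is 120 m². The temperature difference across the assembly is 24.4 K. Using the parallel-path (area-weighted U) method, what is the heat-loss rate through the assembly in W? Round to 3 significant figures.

U_eff = 0.85/3.46 + 0.15/1.09 = 0.2457 + 0.1376 = 0.3833
R_eff = 1/U_eff = 2.609 m²·K/W
Q = 120 × 24.4 / 2.609 = 1122 W

1120 W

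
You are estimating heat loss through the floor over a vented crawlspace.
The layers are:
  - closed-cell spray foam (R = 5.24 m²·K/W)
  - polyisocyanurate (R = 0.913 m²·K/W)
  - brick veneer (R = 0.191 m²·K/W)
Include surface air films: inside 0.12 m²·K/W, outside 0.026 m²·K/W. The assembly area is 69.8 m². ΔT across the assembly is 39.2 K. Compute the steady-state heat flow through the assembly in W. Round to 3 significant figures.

R_total = 0.12 + 5.24 + 0.913 + 0.191 + 0.026 = 6.49 m²·K/W
Q = A·ΔT/R = 69.8 × 39.2 / 6.49 = 421.6 W

422 W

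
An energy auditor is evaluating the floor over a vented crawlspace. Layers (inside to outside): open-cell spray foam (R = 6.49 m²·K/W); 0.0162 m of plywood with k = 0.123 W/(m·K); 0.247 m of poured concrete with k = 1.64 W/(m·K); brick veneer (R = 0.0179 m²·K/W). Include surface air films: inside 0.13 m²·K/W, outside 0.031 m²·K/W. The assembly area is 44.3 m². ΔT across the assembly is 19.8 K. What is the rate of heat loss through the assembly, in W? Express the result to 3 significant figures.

126 W

0.0162/0.123 = 0.1317
0.247/1.64 = 0.1506
R_total = 0.13 + 6.49 + 0.1317 + 0.1506 + 0.0179 + 0.031 = 6.951 m²·K/W
Q = A·ΔT/R = 44.3 × 19.8 / 6.951 = 126.2 W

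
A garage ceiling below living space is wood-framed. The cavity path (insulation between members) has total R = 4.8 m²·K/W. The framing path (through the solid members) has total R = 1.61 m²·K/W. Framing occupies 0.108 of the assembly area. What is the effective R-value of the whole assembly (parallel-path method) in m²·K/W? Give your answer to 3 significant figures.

3.95 m²·K/W

U_eff = 0.892/4.8 + 0.108/1.61 = 0.1858 + 0.06708 = 0.2529
R_eff = 1/U_eff = 3.954 m²·K/W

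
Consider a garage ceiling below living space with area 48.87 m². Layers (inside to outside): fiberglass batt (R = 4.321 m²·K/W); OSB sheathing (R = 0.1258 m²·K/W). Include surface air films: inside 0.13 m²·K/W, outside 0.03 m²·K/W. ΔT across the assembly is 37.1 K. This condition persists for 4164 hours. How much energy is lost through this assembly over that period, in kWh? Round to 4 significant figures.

R_total = 0.13 + 4.321 + 0.1258 + 0.03 = 4.6068 m²·K/W
Q = 48.87 × 37.1 / 4.6068 = 393.57 W
E = 393.57 W × 4164 h / 1000 = 1638.8 kWh

1639 kWh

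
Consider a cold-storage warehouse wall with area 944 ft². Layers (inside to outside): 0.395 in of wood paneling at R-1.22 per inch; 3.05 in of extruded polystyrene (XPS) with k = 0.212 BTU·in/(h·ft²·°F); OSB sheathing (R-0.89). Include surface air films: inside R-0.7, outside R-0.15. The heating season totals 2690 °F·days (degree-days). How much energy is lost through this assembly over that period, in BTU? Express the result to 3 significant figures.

0.395 × 1.22 = 0.4819
3.05/0.212 = 14.39
R_total = 0.7 + 0.4819 + 14.39 + 0.89 + 0.15 = 16.61 ft²·°F·h/BTU
E = A × HDD × 24 / R = 944 × 2690 × 24 / 16.61 = 3669000 BTU

3670000 BTU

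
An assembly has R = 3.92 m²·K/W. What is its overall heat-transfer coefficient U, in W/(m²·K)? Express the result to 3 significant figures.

0.255 W/(m²·K)

U = 1/R = 1/3.92 = 0.2551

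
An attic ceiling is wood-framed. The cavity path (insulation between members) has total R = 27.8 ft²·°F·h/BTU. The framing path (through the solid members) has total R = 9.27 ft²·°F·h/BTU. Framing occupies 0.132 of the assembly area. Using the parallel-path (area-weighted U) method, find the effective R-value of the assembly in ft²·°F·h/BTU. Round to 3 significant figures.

22.0 ft²·°F·h/BTU

U_eff = 0.868/27.8 + 0.132/9.27 = 0.03122 + 0.01424 = 0.04546
R_eff = 1/U_eff = 22 ft²·°F·h/BTU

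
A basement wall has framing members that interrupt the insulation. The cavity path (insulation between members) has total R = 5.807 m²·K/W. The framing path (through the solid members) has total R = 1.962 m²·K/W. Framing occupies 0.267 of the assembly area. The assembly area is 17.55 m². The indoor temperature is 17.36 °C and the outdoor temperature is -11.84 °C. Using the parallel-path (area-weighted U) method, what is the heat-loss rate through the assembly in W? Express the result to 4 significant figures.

134.4 W

U_eff = 0.733/5.807 + 0.267/1.962 = 0.12623 + 0.13609 = 0.26231
R_eff = 1/U_eff = 3.8122 m²·K/W
Q = 17.55 × (17.36 − (-11.84)) / 3.8122 = 134.42 W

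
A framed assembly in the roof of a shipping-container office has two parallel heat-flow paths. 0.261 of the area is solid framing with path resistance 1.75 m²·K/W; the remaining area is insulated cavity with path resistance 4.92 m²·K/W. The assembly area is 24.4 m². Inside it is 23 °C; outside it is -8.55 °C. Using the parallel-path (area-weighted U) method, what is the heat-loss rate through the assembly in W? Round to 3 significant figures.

230 W

U_eff = 0.739/4.92 + 0.261/1.75 = 0.1502 + 0.1491 = 0.2993
R_eff = 1/U_eff = 3.341 m²·K/W
Q = 24.4 × (23 − (-8.55)) / 3.341 = 230.4 W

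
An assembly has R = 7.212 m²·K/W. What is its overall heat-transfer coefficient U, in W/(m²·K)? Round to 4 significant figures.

0.1387 W/(m²·K)

U = 1/R = 1/7.212 = 0.13866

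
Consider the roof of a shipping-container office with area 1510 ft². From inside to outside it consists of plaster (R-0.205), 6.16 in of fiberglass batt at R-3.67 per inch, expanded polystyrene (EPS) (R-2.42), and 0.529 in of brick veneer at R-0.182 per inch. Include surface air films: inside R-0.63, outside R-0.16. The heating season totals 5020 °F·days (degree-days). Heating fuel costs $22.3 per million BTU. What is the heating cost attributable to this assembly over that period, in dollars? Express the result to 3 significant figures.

6.16 × 3.67 = 22.61
0.529 × 0.182 = 0.09628
R_total = 0.63 + 0.205 + 22.61 + 2.42 + 0.09628 + 0.16 = 26.12 ft²·°F·h/BTU
E = A × HDD × 24 / R = 1510 × 5020 × 24 / 26.12 = 6965000 BTU
Cost = 6965000/10⁶ × 22.3 = $155.3

155 dollars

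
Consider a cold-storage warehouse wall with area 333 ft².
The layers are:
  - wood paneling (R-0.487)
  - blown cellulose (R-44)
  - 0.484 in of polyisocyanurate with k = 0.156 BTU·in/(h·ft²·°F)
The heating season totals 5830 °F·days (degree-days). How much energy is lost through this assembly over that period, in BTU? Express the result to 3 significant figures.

0.484/0.156 = 3.103
R_total = 0.487 + 44 + 3.103 = 47.59 ft²·°F·h/BTU
E = A × HDD × 24 / R = 333 × 5830 × 24 / 47.59 = 979100 BTU

979000 BTU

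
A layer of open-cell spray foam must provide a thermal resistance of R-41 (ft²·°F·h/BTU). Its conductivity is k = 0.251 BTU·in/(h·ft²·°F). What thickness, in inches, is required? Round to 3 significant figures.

L = R × k = 41 × 0.251 = 10.29 in

10.3 in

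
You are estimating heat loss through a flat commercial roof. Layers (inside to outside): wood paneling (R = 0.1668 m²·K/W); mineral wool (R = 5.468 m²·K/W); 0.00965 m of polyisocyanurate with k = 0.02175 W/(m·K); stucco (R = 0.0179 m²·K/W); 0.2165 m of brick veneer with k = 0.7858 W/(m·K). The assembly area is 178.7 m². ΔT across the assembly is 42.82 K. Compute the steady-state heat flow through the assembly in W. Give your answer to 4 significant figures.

0.00965/0.02175 = 0.44368
0.2165/0.7858 = 0.27552
R_total = 0.1668 + 5.468 + 0.44368 + 0.0179 + 0.27552 = 6.3719 m²·K/W
Q = A·ΔT/R = 178.7 × 42.82 / 6.3719 = 1200.9 W

1201 W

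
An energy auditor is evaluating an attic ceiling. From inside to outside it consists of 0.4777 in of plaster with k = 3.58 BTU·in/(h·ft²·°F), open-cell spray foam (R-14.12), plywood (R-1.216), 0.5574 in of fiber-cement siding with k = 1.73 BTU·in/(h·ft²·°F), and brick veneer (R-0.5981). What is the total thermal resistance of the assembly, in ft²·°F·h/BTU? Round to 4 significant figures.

0.4777/3.58 = 0.13344
0.5574/1.73 = 0.3222
R_total = 0.13344 + 14.12 + 1.216 + 0.3222 + 0.5981 = 16.39 ft²·°F·h/BTU

16.39 ft²·°F·h/BTU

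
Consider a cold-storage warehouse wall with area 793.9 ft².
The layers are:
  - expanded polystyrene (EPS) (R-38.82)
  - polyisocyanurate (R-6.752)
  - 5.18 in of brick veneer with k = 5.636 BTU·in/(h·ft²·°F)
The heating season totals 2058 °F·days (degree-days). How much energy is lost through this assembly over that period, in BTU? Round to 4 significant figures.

843400 BTU

5.18/5.636 = 0.91909
R_total = 38.82 + 6.752 + 0.91909 = 46.491 ft²·°F·h/BTU
E = A × HDD × 24 / R = 793.9 × 2058 × 24 / 46.491 = 843440 BTU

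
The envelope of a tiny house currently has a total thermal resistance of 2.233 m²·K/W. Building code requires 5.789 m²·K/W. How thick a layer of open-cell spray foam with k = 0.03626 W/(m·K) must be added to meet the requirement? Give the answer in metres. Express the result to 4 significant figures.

ΔR = 5.789 − 2.233 = 3.556 m²·K/W
L = ΔR × k = 3.556 × 0.03626 = 0.12894 m

0.1289 m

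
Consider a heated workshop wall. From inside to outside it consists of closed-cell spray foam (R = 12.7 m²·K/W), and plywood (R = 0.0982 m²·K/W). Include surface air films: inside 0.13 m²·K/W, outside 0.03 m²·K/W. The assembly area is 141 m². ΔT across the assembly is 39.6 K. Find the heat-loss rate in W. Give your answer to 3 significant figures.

431 W

R_total = 0.13 + 12.7 + 0.0982 + 0.03 = 12.96 m²·K/W
Q = A·ΔT/R = 141 × 39.6 / 12.96 = 430.9 W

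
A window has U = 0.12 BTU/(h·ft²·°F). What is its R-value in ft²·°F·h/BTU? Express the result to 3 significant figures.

8.33 ft²·°F·h/BTU

R = 1/U = 1/0.12 = 8.333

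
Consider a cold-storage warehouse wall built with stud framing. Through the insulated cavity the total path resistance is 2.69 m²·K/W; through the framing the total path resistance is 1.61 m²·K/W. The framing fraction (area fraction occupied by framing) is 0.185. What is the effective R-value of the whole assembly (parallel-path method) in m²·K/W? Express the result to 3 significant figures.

2.39 m²·K/W

U_eff = 0.815/2.69 + 0.185/1.61 = 0.303 + 0.1149 = 0.4179
R_eff = 1/U_eff = 2.393 m²·K/W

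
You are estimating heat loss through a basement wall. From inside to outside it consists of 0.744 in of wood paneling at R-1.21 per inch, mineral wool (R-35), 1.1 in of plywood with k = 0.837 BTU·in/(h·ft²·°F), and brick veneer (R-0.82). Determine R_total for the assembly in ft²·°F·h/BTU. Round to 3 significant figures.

0.744 × 1.21 = 0.9002
1.1/0.837 = 1.314
R_total = 0.9002 + 35 + 1.314 + 0.82 = 38.03 ft²·°F·h/BTU

38.0 ft²·°F·h/BTU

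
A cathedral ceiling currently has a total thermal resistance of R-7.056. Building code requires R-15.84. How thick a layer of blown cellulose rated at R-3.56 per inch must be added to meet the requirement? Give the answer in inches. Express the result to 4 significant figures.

2.467 in

ΔR = 15.84 − 7.056 = 8.784 ft²·°F·h/BTU
L = ΔR / (R/in) = 8.784/3.56 = 2.4674 in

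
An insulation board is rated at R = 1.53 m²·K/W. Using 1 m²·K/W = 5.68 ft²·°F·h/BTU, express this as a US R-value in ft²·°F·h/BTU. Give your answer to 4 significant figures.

R_US = 1.53 × 5.68 = 8.6904

8.690 ft²·°F·h/BTU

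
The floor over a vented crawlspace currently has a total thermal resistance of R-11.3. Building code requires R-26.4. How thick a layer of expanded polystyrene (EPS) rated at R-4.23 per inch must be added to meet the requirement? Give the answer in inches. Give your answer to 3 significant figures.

3.57 in

ΔR = 26.4 − 11.3 = 15.1 ft²·°F·h/BTU
L = ΔR / (R/in) = 15.1/4.23 = 3.57 in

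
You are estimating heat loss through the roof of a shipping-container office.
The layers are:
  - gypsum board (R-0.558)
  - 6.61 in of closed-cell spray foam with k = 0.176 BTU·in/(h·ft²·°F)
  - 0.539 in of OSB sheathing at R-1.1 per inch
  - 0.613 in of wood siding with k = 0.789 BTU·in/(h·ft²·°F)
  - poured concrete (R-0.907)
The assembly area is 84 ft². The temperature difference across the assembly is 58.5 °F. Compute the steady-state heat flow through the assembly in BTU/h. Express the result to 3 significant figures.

6.61/0.176 = 37.56
0.539 × 1.1 = 0.5929
0.613/0.789 = 0.7769
R_total = 0.558 + 37.56 + 0.5929 + 0.7769 + 0.907 = 40.39 ft²·°F·h/BTU
Q = A·ΔT/R = 84 × 58.5 / 40.39 = 121.7 BTU/h

122 BTU/h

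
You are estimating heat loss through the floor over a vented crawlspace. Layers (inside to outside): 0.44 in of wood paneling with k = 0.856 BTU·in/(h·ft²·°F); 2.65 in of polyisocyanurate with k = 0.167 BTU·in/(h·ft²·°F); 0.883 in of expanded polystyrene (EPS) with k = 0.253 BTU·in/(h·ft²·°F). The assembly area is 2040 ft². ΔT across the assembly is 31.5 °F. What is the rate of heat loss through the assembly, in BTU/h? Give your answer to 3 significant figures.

0.44/0.856 = 0.514
2.65/0.167 = 15.87
0.883/0.253 = 3.49
R_total = 0.514 + 15.87 + 3.49 = 19.87 ft²·°F·h/BTU
Q = A·ΔT/R = 2040 × 31.5 / 19.87 = 3234 BTU/h

3230 BTU/h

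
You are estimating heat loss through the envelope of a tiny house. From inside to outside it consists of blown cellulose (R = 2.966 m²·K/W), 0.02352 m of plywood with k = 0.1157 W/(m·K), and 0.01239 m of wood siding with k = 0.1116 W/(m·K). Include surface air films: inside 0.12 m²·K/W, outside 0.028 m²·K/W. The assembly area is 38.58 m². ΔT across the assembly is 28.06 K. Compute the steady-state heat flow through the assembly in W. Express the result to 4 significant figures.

0.02352/0.1157 = 0.20328
0.01239/0.1116 = 0.11102
R_total = 0.12 + 2.966 + 0.20328 + 0.11102 + 0.028 = 3.4283 m²·K/W
Q = A·ΔT/R = 38.58 × 28.06 / 3.4283 = 315.77 W

315.8 W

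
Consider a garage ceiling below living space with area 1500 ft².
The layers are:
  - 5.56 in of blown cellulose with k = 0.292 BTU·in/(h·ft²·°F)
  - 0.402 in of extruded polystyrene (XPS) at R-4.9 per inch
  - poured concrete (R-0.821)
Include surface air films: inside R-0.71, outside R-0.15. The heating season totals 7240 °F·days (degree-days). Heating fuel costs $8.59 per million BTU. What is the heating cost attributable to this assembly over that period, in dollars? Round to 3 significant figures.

5.56/0.292 = 19.04
0.402 × 4.9 = 1.97
R_total = 0.71 + 19.04 + 1.97 + 0.821 + 0.15 = 22.69 ft²·°F·h/BTU
E = A × HDD × 24 / R = 1500 × 7240 × 24 / 22.69 = 11490000 BTU
Cost = 11490000/10⁶ × 8.59 = $98.67

98.7 dollars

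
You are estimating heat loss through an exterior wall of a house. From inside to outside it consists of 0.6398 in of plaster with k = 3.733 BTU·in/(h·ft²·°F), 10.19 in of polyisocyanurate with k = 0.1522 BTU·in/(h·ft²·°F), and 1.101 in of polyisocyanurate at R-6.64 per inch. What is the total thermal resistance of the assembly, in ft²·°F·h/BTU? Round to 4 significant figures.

74.43 ft²·°F·h/BTU

0.6398/3.733 = 0.17139
10.19/0.1522 = 66.951
1.101 × 6.64 = 7.3106
R_total = 0.17139 + 66.951 + 7.3106 = 74.433 ft²·°F·h/BTU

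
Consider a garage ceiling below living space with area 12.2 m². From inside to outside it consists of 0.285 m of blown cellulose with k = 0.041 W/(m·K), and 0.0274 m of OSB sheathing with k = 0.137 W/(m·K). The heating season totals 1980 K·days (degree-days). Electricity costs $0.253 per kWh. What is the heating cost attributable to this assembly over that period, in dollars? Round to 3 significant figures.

0.285/0.041 = 6.951
0.0274/0.137 = 0.2
R_total = 6.951 + 0.2 = 7.151 m²·K/W
E = A × HDD × 24 / R / 1000 = 12.2 × 1980 × 24 / 7.151 / 1000 = 81.07 kWh
Cost = 81.07 × 0.253 = $20.51

20.5 dollars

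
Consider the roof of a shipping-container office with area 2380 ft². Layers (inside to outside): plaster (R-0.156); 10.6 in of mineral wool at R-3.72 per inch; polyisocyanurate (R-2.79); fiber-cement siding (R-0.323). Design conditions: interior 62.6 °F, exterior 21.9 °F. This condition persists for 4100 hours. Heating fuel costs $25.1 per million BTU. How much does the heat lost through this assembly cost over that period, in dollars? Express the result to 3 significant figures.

233 dollars

10.6 × 3.72 = 39.43
R_total = 0.156 + 39.43 + 2.79 + 0.323 = 42.7 ft²·°F·h/BTU
Q = 2380 × (62.6 − 21.9) / 42.7 = 2268 BTU/h
E = 2268 × 4100 = 9301000 BTU
Cost = 9301000/10⁶ × 25.1 = $233.4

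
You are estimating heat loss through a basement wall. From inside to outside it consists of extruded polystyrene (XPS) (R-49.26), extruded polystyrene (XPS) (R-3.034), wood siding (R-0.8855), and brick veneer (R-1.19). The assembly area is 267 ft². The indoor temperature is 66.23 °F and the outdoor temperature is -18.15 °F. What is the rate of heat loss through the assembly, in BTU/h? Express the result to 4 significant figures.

R_total = 49.26 + 3.034 + 0.8855 + 1.19 = 54.369 ft²·°F·h/BTU
Q = A·ΔT/R = 267 × (66.23 − (-18.15)) / 54.369 = 414.38 BTU/h

414.4 BTU/h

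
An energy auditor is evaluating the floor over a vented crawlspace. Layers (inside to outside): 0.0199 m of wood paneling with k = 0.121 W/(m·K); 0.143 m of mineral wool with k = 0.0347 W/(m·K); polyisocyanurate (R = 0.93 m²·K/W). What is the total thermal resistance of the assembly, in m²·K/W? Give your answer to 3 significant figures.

0.0199/0.121 = 0.1645
0.143/0.0347 = 4.121
R_total = 0.1645 + 4.121 + 0.93 = 5.216 m²·K/W

5.22 m²·K/W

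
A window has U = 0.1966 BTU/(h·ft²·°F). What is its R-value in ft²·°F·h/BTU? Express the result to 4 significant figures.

5.086 ft²·°F·h/BTU

R = 1/U = 1/0.1966 = 5.0865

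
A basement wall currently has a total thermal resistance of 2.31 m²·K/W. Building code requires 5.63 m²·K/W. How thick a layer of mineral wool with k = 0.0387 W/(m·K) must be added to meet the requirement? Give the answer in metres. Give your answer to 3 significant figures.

0.128 m

ΔR = 5.63 − 2.31 = 3.32 m²·K/W
L = ΔR × k = 3.32 × 0.0387 = 0.1285 m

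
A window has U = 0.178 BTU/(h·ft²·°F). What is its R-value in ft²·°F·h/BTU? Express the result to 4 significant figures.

5.618 ft²·°F·h/BTU

R = 1/U = 1/0.178 = 5.618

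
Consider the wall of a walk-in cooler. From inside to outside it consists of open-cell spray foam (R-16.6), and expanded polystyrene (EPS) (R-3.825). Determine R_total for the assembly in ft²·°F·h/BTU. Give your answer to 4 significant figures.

20.43 ft²·°F·h/BTU

R_total = 16.6 + 3.825 = 20.425 ft²·°F·h/BTU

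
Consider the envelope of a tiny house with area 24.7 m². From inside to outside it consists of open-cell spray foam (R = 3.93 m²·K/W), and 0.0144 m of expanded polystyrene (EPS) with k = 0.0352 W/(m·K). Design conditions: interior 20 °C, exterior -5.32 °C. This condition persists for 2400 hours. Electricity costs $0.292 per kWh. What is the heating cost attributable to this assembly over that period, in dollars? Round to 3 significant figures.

101 dollars

0.0144/0.0352 = 0.4091
R_total = 3.93 + 0.4091 = 4.339 m²·K/W
Q = 24.7 × (20 − (-5.32)) / 4.339 = 144.1 W
E = 144.1 W × 2400 h / 1000 = 345.9 kWh
Cost = 345.9 × 0.292 = $101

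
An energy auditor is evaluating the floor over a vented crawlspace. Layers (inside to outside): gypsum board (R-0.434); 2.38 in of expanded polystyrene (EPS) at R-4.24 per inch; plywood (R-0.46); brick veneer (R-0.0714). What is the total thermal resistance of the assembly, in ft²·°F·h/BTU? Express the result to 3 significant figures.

2.38 × 4.24 = 10.09
R_total = 0.434 + 10.09 + 0.46 + 0.0714 = 11.06 ft²·°F·h/BTU

11.1 ft²·°F·h/BTU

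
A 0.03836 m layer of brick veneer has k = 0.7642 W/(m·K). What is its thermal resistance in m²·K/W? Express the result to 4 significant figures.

R = L/k = 0.03836/0.7642 = 0.050196 m²·K/W

0.05020 m²·K/W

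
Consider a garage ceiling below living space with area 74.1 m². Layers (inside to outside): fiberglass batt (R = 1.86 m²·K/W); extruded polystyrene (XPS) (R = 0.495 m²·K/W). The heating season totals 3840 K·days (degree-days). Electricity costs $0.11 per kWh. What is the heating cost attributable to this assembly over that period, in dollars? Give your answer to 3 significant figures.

R_total = 1.86 + 0.495 = 2.355 m²·K/W
E = A × HDD × 24 / R / 1000 = 74.1 × 3840 × 24 / 2.355 / 1000 = 2900 kWh
Cost = 2900 × 0.11 = $319

319 dollars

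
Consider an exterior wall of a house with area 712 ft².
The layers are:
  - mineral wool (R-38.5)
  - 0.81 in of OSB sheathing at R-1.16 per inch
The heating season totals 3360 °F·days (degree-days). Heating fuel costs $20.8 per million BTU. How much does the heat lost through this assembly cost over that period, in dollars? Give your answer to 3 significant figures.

30.3 dollars

0.81 × 1.16 = 0.9396
R_total = 38.5 + 0.9396 = 39.44 ft²·°F·h/BTU
E = A × HDD × 24 / R = 712 × 3360 × 24 / 39.44 = 1456000 BTU
Cost = 1456000/10⁶ × 20.8 = $30.28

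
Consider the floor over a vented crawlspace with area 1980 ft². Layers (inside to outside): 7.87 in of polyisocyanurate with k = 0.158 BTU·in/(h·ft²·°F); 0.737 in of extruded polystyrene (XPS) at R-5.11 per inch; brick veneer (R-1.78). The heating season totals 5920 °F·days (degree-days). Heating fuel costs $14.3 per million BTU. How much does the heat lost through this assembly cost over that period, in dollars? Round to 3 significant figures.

72.7 dollars

7.87/0.158 = 49.81
0.737 × 5.11 = 3.766
R_total = 49.81 + 3.766 + 1.78 = 55.36 ft²·°F·h/BTU
E = A × HDD × 24 / R = 1980 × 5920 × 24 / 55.36 = 5082000 BTU
Cost = 5082000/10⁶ × 14.3 = $72.67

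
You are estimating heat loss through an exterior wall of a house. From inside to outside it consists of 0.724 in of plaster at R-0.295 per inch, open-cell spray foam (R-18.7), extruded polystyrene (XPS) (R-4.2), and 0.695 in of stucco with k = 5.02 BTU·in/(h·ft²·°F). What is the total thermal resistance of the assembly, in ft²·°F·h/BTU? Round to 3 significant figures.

23.3 ft²·°F·h/BTU

0.724 × 0.295 = 0.2136
0.695/5.02 = 0.1384
R_total = 0.2136 + 18.7 + 4.2 + 0.1384 = 23.25 ft²·°F·h/BTU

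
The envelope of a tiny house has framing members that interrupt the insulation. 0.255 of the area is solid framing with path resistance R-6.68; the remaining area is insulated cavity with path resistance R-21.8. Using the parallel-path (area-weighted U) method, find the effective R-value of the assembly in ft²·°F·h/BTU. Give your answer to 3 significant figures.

13.8 ft²·°F·h/BTU

U_eff = 0.745/21.8 + 0.255/6.68 = 0.03417 + 0.03817 = 0.07235
R_eff = 1/U_eff = 13.82 ft²·°F·h/BTU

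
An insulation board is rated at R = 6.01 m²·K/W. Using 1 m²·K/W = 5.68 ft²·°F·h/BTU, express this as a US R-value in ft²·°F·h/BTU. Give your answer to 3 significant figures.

34.1 ft²·°F·h/BTU

R_US = 6.01 × 5.68 = 34.14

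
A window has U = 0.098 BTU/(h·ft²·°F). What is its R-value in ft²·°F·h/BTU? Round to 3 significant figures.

R = 1/U = 1/0.098 = 10.2

10.2 ft²·°F·h/BTU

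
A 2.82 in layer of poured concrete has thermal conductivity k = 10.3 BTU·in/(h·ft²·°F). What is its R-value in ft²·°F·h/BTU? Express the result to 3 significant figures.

0.274 ft²·°F·h/BTU

R = L/k = 2.82/10.3 = 0.2738 ft²·°F·h/BTU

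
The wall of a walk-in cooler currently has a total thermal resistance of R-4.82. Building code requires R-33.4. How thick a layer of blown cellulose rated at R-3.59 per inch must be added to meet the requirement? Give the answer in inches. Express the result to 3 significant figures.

ΔR = 33.4 − 4.82 = 28.58 ft²·°F·h/BTU
L = ΔR / (R/in) = 28.58/3.59 = 7.961 in

7.96 in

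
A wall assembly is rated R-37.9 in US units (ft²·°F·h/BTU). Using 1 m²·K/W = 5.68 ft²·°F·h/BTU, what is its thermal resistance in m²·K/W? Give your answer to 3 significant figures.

6.67 m²·K/W

R_SI = 37.9/5.68 = 6.673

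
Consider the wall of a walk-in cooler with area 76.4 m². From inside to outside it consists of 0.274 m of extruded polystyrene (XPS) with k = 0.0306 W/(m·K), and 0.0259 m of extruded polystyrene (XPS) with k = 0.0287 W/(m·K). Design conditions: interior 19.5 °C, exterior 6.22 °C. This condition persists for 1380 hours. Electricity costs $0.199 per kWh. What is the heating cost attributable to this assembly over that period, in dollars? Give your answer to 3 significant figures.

0.274/0.0306 = 8.954
0.0259/0.0287 = 0.9024
R_total = 8.954 + 0.9024 = 9.857 m²·K/W
Q = 76.4 × (19.5 − 6.22) / 9.857 = 102.9 W
E = 102.9 W × 1380 h / 1000 = 142 kWh
Cost = 142 × 0.199 = $28.27

28.3 dollars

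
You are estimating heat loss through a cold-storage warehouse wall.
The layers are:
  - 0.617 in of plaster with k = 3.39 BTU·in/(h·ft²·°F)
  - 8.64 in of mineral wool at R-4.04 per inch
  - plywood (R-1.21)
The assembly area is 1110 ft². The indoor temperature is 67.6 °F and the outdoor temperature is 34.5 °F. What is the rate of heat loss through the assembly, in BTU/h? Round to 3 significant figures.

0.617/3.39 = 0.182
8.64 × 4.04 = 34.91
R_total = 0.182 + 34.91 + 1.21 = 36.3 ft²·°F·h/BTU
Q = A·ΔT/R = 1110 × (67.6 − 34.5) / 36.3 = 1012 BTU/h

1010 BTU/h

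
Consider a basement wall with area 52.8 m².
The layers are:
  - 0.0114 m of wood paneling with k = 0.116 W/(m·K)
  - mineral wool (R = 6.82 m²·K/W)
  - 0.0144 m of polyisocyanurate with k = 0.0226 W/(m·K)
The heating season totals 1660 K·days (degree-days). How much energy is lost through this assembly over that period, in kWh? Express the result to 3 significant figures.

0.0114/0.116 = 0.09828
0.0144/0.0226 = 0.6372
R_total = 0.09828 + 6.82 + 0.6372 = 7.555 m²·K/W
E = A × HDD × 24 / R / 1000 = 52.8 × 1660 × 24 / 7.555 / 1000 = 278.4 kWh

278 kWh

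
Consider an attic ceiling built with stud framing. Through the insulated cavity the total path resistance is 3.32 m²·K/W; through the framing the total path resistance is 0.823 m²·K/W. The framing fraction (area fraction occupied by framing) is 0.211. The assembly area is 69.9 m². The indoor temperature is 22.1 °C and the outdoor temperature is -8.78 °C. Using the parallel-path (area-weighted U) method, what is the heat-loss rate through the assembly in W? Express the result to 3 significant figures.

1070 W

U_eff = 0.789/3.32 + 0.211/0.823 = 0.2377 + 0.2564 = 0.494
R_eff = 1/U_eff = 2.024 m²·K/W
Q = 69.9 × (22.1 − (-8.78)) / 2.024 = 1066 W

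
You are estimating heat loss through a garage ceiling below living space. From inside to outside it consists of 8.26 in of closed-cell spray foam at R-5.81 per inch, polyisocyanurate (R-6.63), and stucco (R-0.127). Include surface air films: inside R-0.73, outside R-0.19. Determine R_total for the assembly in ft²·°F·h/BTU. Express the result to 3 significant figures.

8.26 × 5.81 = 47.99
R_total = 0.73 + 47.99 + 6.63 + 0.127 + 0.19 = 55.67 ft²·°F·h/BTU

55.7 ft²·°F·h/BTU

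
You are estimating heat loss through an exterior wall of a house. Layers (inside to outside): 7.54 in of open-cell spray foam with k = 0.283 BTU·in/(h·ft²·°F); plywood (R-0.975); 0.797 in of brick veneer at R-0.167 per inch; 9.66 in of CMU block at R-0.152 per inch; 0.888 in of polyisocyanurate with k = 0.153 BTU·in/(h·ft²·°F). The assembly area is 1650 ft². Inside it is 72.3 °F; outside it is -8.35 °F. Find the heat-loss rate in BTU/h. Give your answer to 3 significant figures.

7.54/0.283 = 26.64
0.797 × 0.167 = 0.1331
9.66 × 0.152 = 1.468
0.888/0.153 = 5.804
R_total = 26.64 + 0.975 + 0.1331 + 1.468 + 5.804 = 35.02 ft²·°F·h/BTU
Q = A·ΔT/R = 1650 × (72.3 − (-8.35)) / 35.02 = 3800 BTU/h

3800 BTU/h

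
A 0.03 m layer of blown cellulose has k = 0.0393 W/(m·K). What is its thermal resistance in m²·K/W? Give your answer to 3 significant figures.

R = L/k = 0.03/0.0393 = 0.7634 m²·K/W

0.763 m²·K/W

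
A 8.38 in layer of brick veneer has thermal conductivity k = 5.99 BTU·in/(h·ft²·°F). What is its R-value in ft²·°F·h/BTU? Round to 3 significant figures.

1.40 ft²·°F·h/BTU

R = L/k = 8.38/5.99 = 1.399 ft²·°F·h/BTU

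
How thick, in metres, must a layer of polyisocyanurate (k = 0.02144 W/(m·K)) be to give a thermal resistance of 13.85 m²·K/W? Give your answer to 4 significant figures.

L = R·k = 13.85 × 0.02144 = 0.29694 m

0.2969 m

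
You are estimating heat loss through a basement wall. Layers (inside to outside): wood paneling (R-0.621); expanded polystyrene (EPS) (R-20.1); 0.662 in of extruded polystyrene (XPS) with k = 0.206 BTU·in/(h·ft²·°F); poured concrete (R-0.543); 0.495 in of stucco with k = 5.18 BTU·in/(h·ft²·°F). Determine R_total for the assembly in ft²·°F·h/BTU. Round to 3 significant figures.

24.6 ft²·°F·h/BTU

0.662/0.206 = 3.214
0.495/5.18 = 0.09556
R_total = 0.621 + 20.1 + 3.214 + 0.543 + 0.09556 = 24.57 ft²·°F·h/BTU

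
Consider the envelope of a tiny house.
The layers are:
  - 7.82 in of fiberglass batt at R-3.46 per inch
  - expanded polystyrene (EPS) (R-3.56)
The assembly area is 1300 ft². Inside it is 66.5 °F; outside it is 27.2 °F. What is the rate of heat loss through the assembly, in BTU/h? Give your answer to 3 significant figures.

7.82 × 3.46 = 27.06
R_total = 27.06 + 3.56 = 30.62 ft²·°F·h/BTU
Q = A·ΔT/R = 1300 × (66.5 − 27.2) / 30.62 = 1669 BTU/h

1670 BTU/h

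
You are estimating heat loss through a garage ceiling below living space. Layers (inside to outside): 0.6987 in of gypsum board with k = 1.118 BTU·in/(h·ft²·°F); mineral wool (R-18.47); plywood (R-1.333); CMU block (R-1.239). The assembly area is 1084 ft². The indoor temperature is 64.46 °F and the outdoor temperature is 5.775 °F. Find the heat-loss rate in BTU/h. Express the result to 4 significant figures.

0.6987/1.118 = 0.62496
R_total = 0.62496 + 18.47 + 1.333 + 1.239 = 21.667 ft²·°F·h/BTU
Q = A·ΔT/R = 1084 × (64.46 − 5.775) / 21.667 = 2936 BTU/h

2936 BTU/h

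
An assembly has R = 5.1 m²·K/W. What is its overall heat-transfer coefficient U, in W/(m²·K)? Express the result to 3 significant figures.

0.196 W/(m²·K)

U = 1/R = 1/5.1 = 0.1961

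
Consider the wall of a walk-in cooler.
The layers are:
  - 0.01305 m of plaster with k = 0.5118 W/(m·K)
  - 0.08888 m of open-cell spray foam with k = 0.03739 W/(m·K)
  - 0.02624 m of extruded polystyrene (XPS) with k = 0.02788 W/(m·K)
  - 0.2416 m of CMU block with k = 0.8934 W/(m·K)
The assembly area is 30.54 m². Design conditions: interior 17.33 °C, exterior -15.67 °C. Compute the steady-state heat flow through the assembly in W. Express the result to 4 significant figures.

278.8 W

0.01305/0.5118 = 0.025498
0.08888/0.03739 = 2.3771
0.02624/0.02788 = 0.94118
0.2416/0.8934 = 0.27043
R_total = 0.025498 + 2.3771 + 0.94118 + 0.27043 = 3.6142 m²·K/W
Q = A·ΔT/R = 30.54 × (17.33 − (-15.67)) / 3.6142 = 278.85 W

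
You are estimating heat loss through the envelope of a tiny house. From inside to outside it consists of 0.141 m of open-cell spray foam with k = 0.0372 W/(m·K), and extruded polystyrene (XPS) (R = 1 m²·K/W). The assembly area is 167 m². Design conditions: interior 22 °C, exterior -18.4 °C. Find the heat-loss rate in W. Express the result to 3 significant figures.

0.141/0.0372 = 3.79
R_total = 3.79 + 1 = 4.79 m²·K/W
Q = A·ΔT/R = 167 × (22 − (-18.4)) / 4.79 = 1408 W

1410 W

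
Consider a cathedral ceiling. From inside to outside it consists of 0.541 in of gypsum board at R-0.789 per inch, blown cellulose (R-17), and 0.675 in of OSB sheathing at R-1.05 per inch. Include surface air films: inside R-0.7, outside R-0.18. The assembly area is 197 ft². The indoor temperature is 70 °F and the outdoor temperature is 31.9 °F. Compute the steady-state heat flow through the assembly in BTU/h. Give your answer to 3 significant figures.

0.541 × 0.789 = 0.4268
0.675 × 1.05 = 0.7088
R_total = 0.7 + 0.4268 + 17 + 0.7088 + 0.18 = 19.02 ft²·°F·h/BTU
Q = A·ΔT/R = 197 × (70 − 31.9) / 19.02 = 394.7 BTU/h

395 BTU/h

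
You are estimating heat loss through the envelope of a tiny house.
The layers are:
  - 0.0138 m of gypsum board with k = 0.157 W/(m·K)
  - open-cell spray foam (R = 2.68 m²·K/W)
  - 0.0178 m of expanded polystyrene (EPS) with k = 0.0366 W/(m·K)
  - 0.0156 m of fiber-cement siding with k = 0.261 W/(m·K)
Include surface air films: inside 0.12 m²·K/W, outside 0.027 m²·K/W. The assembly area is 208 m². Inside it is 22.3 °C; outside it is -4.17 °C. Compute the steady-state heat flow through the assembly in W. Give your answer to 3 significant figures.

0.0138/0.157 = 0.0879
0.0178/0.0366 = 0.4863
0.0156/0.261 = 0.05977
R_total = 0.12 + 0.0879 + 2.68 + 0.4863 + 0.05977 + 0.027 = 3.461 m²·K/W
Q = A·ΔT/R = 208 × (22.3 − (-4.17)) / 3.461 = 1591 W

1590 W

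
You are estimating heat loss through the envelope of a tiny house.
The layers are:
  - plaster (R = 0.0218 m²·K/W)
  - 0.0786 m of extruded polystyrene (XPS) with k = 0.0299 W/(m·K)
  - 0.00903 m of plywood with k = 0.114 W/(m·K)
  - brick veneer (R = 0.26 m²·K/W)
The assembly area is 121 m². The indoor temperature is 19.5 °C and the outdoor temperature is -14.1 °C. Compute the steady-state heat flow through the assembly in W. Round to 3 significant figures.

1360 W

0.0786/0.0299 = 2.629
0.00903/0.114 = 0.07921
R_total = 0.0218 + 2.629 + 0.07921 + 0.26 = 2.99 m²·K/W
Q = A·ΔT/R = 121 × (19.5 − (-14.1)) / 2.99 = 1360 W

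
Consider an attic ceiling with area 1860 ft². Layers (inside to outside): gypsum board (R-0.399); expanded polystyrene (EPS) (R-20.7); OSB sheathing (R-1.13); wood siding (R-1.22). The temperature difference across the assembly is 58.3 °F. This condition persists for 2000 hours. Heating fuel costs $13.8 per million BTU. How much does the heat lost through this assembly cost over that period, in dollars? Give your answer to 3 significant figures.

R_total = 0.399 + 20.7 + 1.13 + 1.22 = 23.45 ft²·°F·h/BTU
Q = 1860 × 58.3 / 23.45 = 4624 BTU/h
E = 4624 × 2000 = 9249000 BTU
Cost = 9249000/10⁶ × 13.8 = $127.6

128 dollars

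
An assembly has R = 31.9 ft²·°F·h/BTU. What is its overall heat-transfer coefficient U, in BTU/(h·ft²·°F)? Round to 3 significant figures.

0.0313 BTU/(h·ft²·°F)

U = 1/R = 1/31.9 = 0.03135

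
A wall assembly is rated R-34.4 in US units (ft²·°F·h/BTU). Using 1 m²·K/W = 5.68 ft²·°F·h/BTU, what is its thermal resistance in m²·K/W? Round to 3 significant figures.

R_SI = 34.4/5.68 = 6.056

6.06 m²·K/W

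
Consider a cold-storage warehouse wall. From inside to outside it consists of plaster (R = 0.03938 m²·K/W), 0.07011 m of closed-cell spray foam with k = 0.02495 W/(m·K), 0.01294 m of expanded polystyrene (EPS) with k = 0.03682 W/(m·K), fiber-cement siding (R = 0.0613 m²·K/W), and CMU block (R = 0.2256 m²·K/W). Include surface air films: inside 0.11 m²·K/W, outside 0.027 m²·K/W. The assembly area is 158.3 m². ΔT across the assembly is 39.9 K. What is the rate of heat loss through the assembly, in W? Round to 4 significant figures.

0.07011/0.02495 = 2.81
0.01294/0.03682 = 0.35144
R_total = 0.11 + 0.03938 + 2.81 + 0.35144 + 0.0613 + 0.2256 + 0.027 = 3.6247 m²·K/W
Q = A·ΔT/R = 158.3 × 39.9 / 3.6247 = 1742.5 W

1743 W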